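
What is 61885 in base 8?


Divide by 8 repeatedly:
61885 ÷ 8 = 7735 remainder 5
7735 ÷ 8 = 966 remainder 7
966 ÷ 8 = 120 remainder 6
120 ÷ 8 = 15 remainder 0
15 ÷ 8 = 1 remainder 7
1 ÷ 8 = 0 remainder 1
Reading remainders bottom-up:
= 0o170675


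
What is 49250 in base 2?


Divide by 2 repeatedly:
49250 ÷ 2 = 24625 remainder 0
24625 ÷ 2 = 12312 remainder 1
12312 ÷ 2 = 6156 remainder 0
6156 ÷ 2 = 3078 remainder 0
3078 ÷ 2 = 1539 remainder 0
1539 ÷ 2 = 769 remainder 1
769 ÷ 2 = 384 remainder 1
384 ÷ 2 = 192 remainder 0
192 ÷ 2 = 96 remainder 0
96 ÷ 2 = 48 remainder 0
48 ÷ 2 = 24 remainder 0
24 ÷ 2 = 12 remainder 0
12 ÷ 2 = 6 remainder 0
6 ÷ 2 = 3 remainder 0
3 ÷ 2 = 1 remainder 1
1 ÷ 2 = 0 remainder 1
Reading remainders bottom-up:
= 1100000001100010


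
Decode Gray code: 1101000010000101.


Gray code: 1101000010000101
MSB stays the same: 1
Each subsequent bit = prev_binary XOR current_gray:
  B[1] = 1 XOR 1 = 0
  B[2] = 0 XOR 0 = 0
  B[3] = 0 XOR 1 = 1
  B[4] = 1 XOR 0 = 1
  B[5] = 1 XOR 0 = 1
  B[6] = 1 XOR 0 = 1
  B[7] = 1 XOR 0 = 1
  B[8] = 1 XOR 1 = 0
  B[9] = 0 XOR 0 = 0
  B[10] = 0 XOR 0 = 0
  B[11] = 0 XOR 0 = 0
  B[12] = 0 XOR 0 = 0
  B[13] = 0 XOR 1 = 1
  B[14] = 1 XOR 0 = 1
  B[15] = 1 XOR 1 = 0
= 1001111100000110 (40710 decimal)


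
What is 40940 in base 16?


Divide by 16 repeatedly:
40940 ÷ 16 = 2558 remainder 12 (C)
2558 ÷ 16 = 159 remainder 14 (E)
159 ÷ 16 = 9 remainder 15 (F)
9 ÷ 16 = 0 remainder 9 (9)
Reading remainders bottom-up:
= 0x9FEC


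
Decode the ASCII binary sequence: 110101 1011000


Codes (binary): 110101 1011000
Per-code ASCII lookup:
  110101 = 53  (range 48-57: digits, 53 - 48 = 5) → '5'
  1011000 = 88  (range 65-90: uppercase, 88 - 65 = 23) → 'X'
= '5X'


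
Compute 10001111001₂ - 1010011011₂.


Align and subtract column by column (LSB to MSB, borrowing when needed):
  10001111001
- 01010011011
  -----------
  col 0: (1 - 0 borrow-in) - 1 → 1 - 1 = 0, borrow out 0
  col 1: (0 - 0 borrow-in) - 1 → borrow from next column: (0+2) - 1 = 1, borrow out 1
  col 2: (0 - 1 borrow-in) - 0 → borrow from next column: (-1+2) - 0 = 1, borrow out 1
  col 3: (1 - 1 borrow-in) - 1 → borrow from next column: (0+2) - 1 = 1, borrow out 1
  col 4: (1 - 1 borrow-in) - 1 → borrow from next column: (0+2) - 1 = 1, borrow out 1
  col 5: (1 - 1 borrow-in) - 0 → 0 - 0 = 0, borrow out 0
  col 6: (1 - 0 borrow-in) - 0 → 1 - 0 = 1, borrow out 0
  col 7: (0 - 0 borrow-in) - 1 → borrow from next column: (0+2) - 1 = 1, borrow out 1
  col 8: (0 - 1 borrow-in) - 0 → borrow from next column: (-1+2) - 0 = 1, borrow out 1
  col 9: (0 - 1 borrow-in) - 1 → borrow from next column: (-1+2) - 1 = 0, borrow out 1
  col 10: (1 - 1 borrow-in) - 0 → 0 - 0 = 0, borrow out 0
Reading bits MSB→LSB: 00111011110
Strip leading zeros: 111011110
= 111011110


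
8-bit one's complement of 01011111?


Original: 01011111
Invert all bits:
  bit 0: 0 → 1
  bit 1: 1 → 0
  bit 2: 0 → 1
  bit 3: 1 → 0
  bit 4: 1 → 0
  bit 5: 1 → 0
  bit 6: 1 → 0
  bit 7: 1 → 0
= 10100000


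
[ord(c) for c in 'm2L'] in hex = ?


String: 'm2L'  (3 characters)
Per-character ASCII lookup:
  'm': lowercase starts at 97: 'm' = 97 + 12 = 109 → 0x6D
  '2': digits start at 48: '2' = 48 + 2 = 50 → 0x32
  'L': uppercase starts at 65: 'L' = 65 + 11 = 76 → 0x4C
= 0x6D 0x32 0x4C


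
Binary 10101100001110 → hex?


Group into 4-bit nibbles: 0010101100001110
  0010 = 2
  1011 = B
  0000 = 0
  1110 = E
= 0x2B0E


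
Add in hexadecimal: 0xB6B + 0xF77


Align and add column by column (LSB to MSB, each column mod 16 with carry):
  0B6B
+ 0F77
  ----
  col 0: B(11) + 7(7) + 0 (carry in) = 18 → 2(2), carry out 1
  col 1: 6(6) + 7(7) + 1 (carry in) = 14 → E(14), carry out 0
  col 2: B(11) + F(15) + 0 (carry in) = 26 → A(10), carry out 1
  col 3: 0(0) + 0(0) + 1 (carry in) = 1 → 1(1), carry out 0
Reading digits MSB→LSB: 1AE2
Strip leading zeros: 1AE2
= 0x1AE2


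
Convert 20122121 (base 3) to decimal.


Positional values (base 3):
  1 × 3^0 = 1 × 1 = 1
  2 × 3^1 = 2 × 3 = 6
  1 × 3^2 = 1 × 9 = 9
  2 × 3^3 = 2 × 27 = 54
  2 × 3^4 = 2 × 81 = 162
  1 × 3^5 = 1 × 243 = 243
  0 × 3^6 = 0 × 729 = 0
  2 × 3^7 = 2 × 2187 = 4374
Sum = 1 + 6 + 9 + 54 + 162 + 243 + 0 + 4374
= 4849


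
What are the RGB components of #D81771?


Hex: #D81771
R = D8₁₆ = 216
G = 17₁₆ = 23
B = 71₁₆ = 113
= RGB(216, 23, 113)


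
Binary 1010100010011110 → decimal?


Positional values:
Bit 1: 1 × 2^1 = 2
Bit 2: 1 × 2^2 = 4
Bit 3: 1 × 2^3 = 8
Bit 4: 1 × 2^4 = 16
Bit 7: 1 × 2^7 = 128
Bit 11: 1 × 2^11 = 2048
Bit 13: 1 × 2^13 = 8192
Bit 15: 1 × 2^15 = 32768
Sum = 2 + 4 + 8 + 16 + 128 + 2048 + 8192 + 32768
= 43166


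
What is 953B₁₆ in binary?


Each hex digit → 4 binary bits:
  9 = 1001
  5 = 0101
  3 = 0011
  B = 1011
Concatenate: 1001 0101 0011 1011
= 1001010100111011


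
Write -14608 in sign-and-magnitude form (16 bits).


Sign bit: 1 (negative)
Magnitude: 14608 = 011100100010000
= 1011100100010000


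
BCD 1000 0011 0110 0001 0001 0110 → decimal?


Each 4-bit group → digit:
  1000 → 8
  0011 → 3
  0110 → 6
  0001 → 1
  0001 → 1
  0110 → 6
= 836116


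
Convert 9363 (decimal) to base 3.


Divide by 3 repeatedly:
9363 ÷ 3 = 3121 remainder 0
3121 ÷ 3 = 1040 remainder 1
1040 ÷ 3 = 346 remainder 2
346 ÷ 3 = 115 remainder 1
115 ÷ 3 = 38 remainder 1
38 ÷ 3 = 12 remainder 2
12 ÷ 3 = 4 remainder 0
4 ÷ 3 = 1 remainder 1
1 ÷ 3 = 0 remainder 1
Reading remainders bottom-up:
= 110211210


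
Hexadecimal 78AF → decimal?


Positional values:
Position 0: F × 16^0 = 15 × 1 = 15
Position 1: A × 16^1 = 10 × 16 = 160
Position 2: 8 × 16^2 = 8 × 256 = 2048
Position 3: 7 × 16^3 = 7 × 4096 = 28672
Sum = 15 + 160 + 2048 + 28672
= 30895


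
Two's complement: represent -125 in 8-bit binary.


Original: 01111101
Step 1 - Invert all bits: 10000010
Step 2 - Add 1: 10000010 + 1
= 10000011 (represents -125)


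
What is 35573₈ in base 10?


Positional values:
Position 0: 3 × 8^0 = 3
Position 1: 7 × 8^1 = 56
Position 2: 5 × 8^2 = 320
Position 3: 5 × 8^3 = 2560
Position 4: 3 × 8^4 = 12288
Sum = 3 + 56 + 320 + 2560 + 12288
= 15227


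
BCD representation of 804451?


Each digit → 4-bit binary:
  8 → 1000
  0 → 0000
  4 → 0100
  4 → 0100
  5 → 0101
  1 → 0001
= 1000 0000 0100 0100 0101 0001


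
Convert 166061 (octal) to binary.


Each octal digit → 3 binary bits:
  1 = 001
  6 = 110
  6 = 110
  0 = 000
  6 = 110
  1 = 001
Concatenate: 001 110 110 000 110 001
= 001110110000110001


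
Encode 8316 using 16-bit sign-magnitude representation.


Sign bit: 0 (positive)
Magnitude: 8316 = 010000001111100
= 0010000001111100


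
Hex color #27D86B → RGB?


Hex: #27D86B
R = 27₁₆ = 39
G = D8₁₆ = 216
B = 6B₁₆ = 107
= RGB(39, 216, 107)


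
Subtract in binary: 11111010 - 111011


Align and subtract column by column (LSB to MSB, borrowing when needed):
  11111010
- 00111011
  --------
  col 0: (0 - 0 borrow-in) - 1 → borrow from next column: (0+2) - 1 = 1, borrow out 1
  col 1: (1 - 1 borrow-in) - 1 → borrow from next column: (0+2) - 1 = 1, borrow out 1
  col 2: (0 - 1 borrow-in) - 0 → borrow from next column: (-1+2) - 0 = 1, borrow out 1
  col 3: (1 - 1 borrow-in) - 1 → borrow from next column: (0+2) - 1 = 1, borrow out 1
  col 4: (1 - 1 borrow-in) - 1 → borrow from next column: (0+2) - 1 = 1, borrow out 1
  col 5: (1 - 1 borrow-in) - 1 → borrow from next column: (0+2) - 1 = 1, borrow out 1
  col 6: (1 - 1 borrow-in) - 0 → 0 - 0 = 0, borrow out 0
  col 7: (1 - 0 borrow-in) - 0 → 1 - 0 = 1, borrow out 0
Reading bits MSB→LSB: 10111111
Strip leading zeros: 10111111
= 10111111


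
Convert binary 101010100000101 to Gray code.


Binary: 101010100000101
Gray code: G = B XOR (B >> 1)
B >> 1 = 010101010000010
101010100000101 XOR 010101010000010:
  1 XOR 0 = 1
  0 XOR 1 = 1
  1 XOR 0 = 1
  0 XOR 1 = 1
  1 XOR 0 = 1
  0 XOR 1 = 1
  1 XOR 0 = 1
  0 XOR 1 = 1
  0 XOR 0 = 0
  0 XOR 0 = 0
  0 XOR 0 = 0
  0 XOR 0 = 0
  1 XOR 0 = 1
  0 XOR 1 = 1
  1 XOR 0 = 1
= 111111110000111


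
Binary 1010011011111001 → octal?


Group into 3-bit groups: 001010011011111001
  001 = 1
  010 = 2
  011 = 3
  011 = 3
  111 = 7
  001 = 1
= 0o123371


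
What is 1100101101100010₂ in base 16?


Group into 4-bit nibbles: 1100101101100010
  1100 = C
  1011 = B
  0110 = 6
  0010 = 2
= 0xCB62


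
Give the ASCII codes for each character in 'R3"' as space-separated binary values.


String: 'R3"'  (3 characters)
Per-character ASCII lookup:
  'R': uppercase starts at 65: 'R' = 65 + 17 = 82 → 1010010
  '3': digits start at 48: '3' = 48 + 3 = 51 → 110011
  '"': special character: '"' = 34 → 100010
= 1010010 110011 100010


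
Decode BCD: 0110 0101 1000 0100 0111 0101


Each 4-bit group → digit:
  0110 → 6
  0101 → 5
  1000 → 8
  0100 → 4
  0111 → 7
  0101 → 5
= 658475


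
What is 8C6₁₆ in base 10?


Positional values:
Position 0: 6 × 16^0 = 6 × 1 = 6
Position 1: C × 16^1 = 12 × 16 = 192
Position 2: 8 × 16^2 = 8 × 256 = 2048
Sum = 6 + 192 + 2048
= 2246


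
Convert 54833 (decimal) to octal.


Divide by 8 repeatedly:
54833 ÷ 8 = 6854 remainder 1
6854 ÷ 8 = 856 remainder 6
856 ÷ 8 = 107 remainder 0
107 ÷ 8 = 13 remainder 3
13 ÷ 8 = 1 remainder 5
1 ÷ 8 = 0 remainder 1
Reading remainders bottom-up:
= 0o153061


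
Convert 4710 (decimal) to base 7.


Divide by 7 repeatedly:
4710 ÷ 7 = 672 remainder 6
672 ÷ 7 = 96 remainder 0
96 ÷ 7 = 13 remainder 5
13 ÷ 7 = 1 remainder 6
1 ÷ 7 = 0 remainder 1
Reading remainders bottom-up:
= 16506


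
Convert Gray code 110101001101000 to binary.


Gray code: 110101001101000
MSB stays the same: 1
Each subsequent bit = prev_binary XOR current_gray:
  B[1] = 1 XOR 1 = 0
  B[2] = 0 XOR 0 = 0
  B[3] = 0 XOR 1 = 1
  B[4] = 1 XOR 0 = 1
  B[5] = 1 XOR 1 = 0
  B[6] = 0 XOR 0 = 0
  B[7] = 0 XOR 0 = 0
  B[8] = 0 XOR 1 = 1
  B[9] = 1 XOR 1 = 0
  B[10] = 0 XOR 0 = 0
  B[11] = 0 XOR 1 = 1
  B[12] = 1 XOR 0 = 1
  B[13] = 1 XOR 0 = 1
  B[14] = 1 XOR 0 = 1
= 100110001001111 (19535 decimal)


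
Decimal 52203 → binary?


Divide by 2 repeatedly:
52203 ÷ 2 = 26101 remainder 1
26101 ÷ 2 = 13050 remainder 1
13050 ÷ 2 = 6525 remainder 0
6525 ÷ 2 = 3262 remainder 1
3262 ÷ 2 = 1631 remainder 0
1631 ÷ 2 = 815 remainder 1
815 ÷ 2 = 407 remainder 1
407 ÷ 2 = 203 remainder 1
203 ÷ 2 = 101 remainder 1
101 ÷ 2 = 50 remainder 1
50 ÷ 2 = 25 remainder 0
25 ÷ 2 = 12 remainder 1
12 ÷ 2 = 6 remainder 0
6 ÷ 2 = 3 remainder 0
3 ÷ 2 = 1 remainder 1
1 ÷ 2 = 0 remainder 1
Reading remainders bottom-up:
= 1100101111101011


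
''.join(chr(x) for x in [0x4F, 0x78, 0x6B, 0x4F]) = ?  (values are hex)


Codes (hex): 0x4F 0x78 0x6B 0x4F
Per-code ASCII lookup:
  0x4F = 79  (range 65-90: uppercase, 79 - 65 = 14) → 'O'
  0x78 = 120  (range 97-122: lowercase, 120 - 97 = 23) → 'x'
  0x6B = 107  (range 97-122: lowercase, 107 - 97 = 10) → 'k'
  0x4F = 79  (range 65-90: uppercase, 79 - 65 = 14) → 'O'
= 'OxkO'


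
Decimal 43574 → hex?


Divide by 16 repeatedly:
43574 ÷ 16 = 2723 remainder 6 (6)
2723 ÷ 16 = 170 remainder 3 (3)
170 ÷ 16 = 10 remainder 10 (A)
10 ÷ 16 = 0 remainder 10 (A)
Reading remainders bottom-up:
= 0xAA36


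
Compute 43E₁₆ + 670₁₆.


Align and add column by column (LSB to MSB, each column mod 16 with carry):
  043E
+ 0670
  ----
  col 0: E(14) + 0(0) + 0 (carry in) = 14 → E(14), carry out 0
  col 1: 3(3) + 7(7) + 0 (carry in) = 10 → A(10), carry out 0
  col 2: 4(4) + 6(6) + 0 (carry in) = 10 → A(10), carry out 0
  col 3: 0(0) + 0(0) + 0 (carry in) = 0 → 0(0), carry out 0
Reading digits MSB→LSB: 0AAE
Strip leading zeros: AAE
= 0xAAE


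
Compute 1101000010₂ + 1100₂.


Align and add column by column (LSB to MSB, carry propagating):
  01101000010
+ 00000001100
  -----------
  col 0: 0 + 0 + 0 (carry in) = 0 → bit 0, carry out 0
  col 1: 1 + 0 + 0 (carry in) = 1 → bit 1, carry out 0
  col 2: 0 + 1 + 0 (carry in) = 1 → bit 1, carry out 0
  col 3: 0 + 1 + 0 (carry in) = 1 → bit 1, carry out 0
  col 4: 0 + 0 + 0 (carry in) = 0 → bit 0, carry out 0
  col 5: 0 + 0 + 0 (carry in) = 0 → bit 0, carry out 0
  col 6: 1 + 0 + 0 (carry in) = 1 → bit 1, carry out 0
  col 7: 0 + 0 + 0 (carry in) = 0 → bit 0, carry out 0
  col 8: 1 + 0 + 0 (carry in) = 1 → bit 1, carry out 0
  col 9: 1 + 0 + 0 (carry in) = 1 → bit 1, carry out 0
  col 10: 0 + 0 + 0 (carry in) = 0 → bit 0, carry out 0
Reading bits MSB→LSB: 01101001110
Strip leading zeros: 1101001110
= 1101001110


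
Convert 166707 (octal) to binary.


Each octal digit → 3 binary bits:
  1 = 001
  6 = 110
  6 = 110
  7 = 111
  0 = 000
  7 = 111
Concatenate: 001 110 110 111 000 111
= 001110110111000111


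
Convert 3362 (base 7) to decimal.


Positional values (base 7):
  2 × 7^0 = 2 × 1 = 2
  6 × 7^1 = 6 × 7 = 42
  3 × 7^2 = 3 × 49 = 147
  3 × 7^3 = 3 × 343 = 1029
Sum = 2 + 42 + 147 + 1029
= 1220


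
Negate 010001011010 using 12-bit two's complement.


Original: 010001011010
Step 1 - Invert all bits: 101110100101
Step 2 - Add 1: 101110100101 + 1
= 101110100110 (represents -1114)


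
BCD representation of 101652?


Each digit → 4-bit binary:
  1 → 0001
  0 → 0000
  1 → 0001
  6 → 0110
  5 → 0101
  2 → 0010
= 0001 0000 0001 0110 0101 0010


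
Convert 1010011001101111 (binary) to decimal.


Positional values:
Bit 0: 1 × 2^0 = 1
Bit 1: 1 × 2^1 = 2
Bit 2: 1 × 2^2 = 4
Bit 3: 1 × 2^3 = 8
Bit 5: 1 × 2^5 = 32
Bit 6: 1 × 2^6 = 64
Bit 9: 1 × 2^9 = 512
Bit 10: 1 × 2^10 = 1024
Bit 13: 1 × 2^13 = 8192
Bit 15: 1 × 2^15 = 32768
Sum = 1 + 2 + 4 + 8 + 32 + 64 + 512 + 1024 + 8192 + 32768
= 42607


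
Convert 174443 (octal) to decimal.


Positional values:
Position 0: 3 × 8^0 = 3
Position 1: 4 × 8^1 = 32
Position 2: 4 × 8^2 = 256
Position 3: 4 × 8^3 = 2048
Position 4: 7 × 8^4 = 28672
Position 5: 1 × 8^5 = 32768
Sum = 3 + 32 + 256 + 2048 + 28672 + 32768
= 63779


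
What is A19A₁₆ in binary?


Each hex digit → 4 binary bits:
  A = 1010
  1 = 0001
  9 = 1001
  A = 1010
Concatenate: 1010 0001 1001 1010
= 1010000110011010


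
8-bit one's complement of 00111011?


Original: 00111011
Invert all bits:
  bit 0: 0 → 1
  bit 1: 0 → 1
  bit 2: 1 → 0
  bit 3: 1 → 0
  bit 4: 1 → 0
  bit 5: 0 → 1
  bit 6: 1 → 0
  bit 7: 1 → 0
= 11000100


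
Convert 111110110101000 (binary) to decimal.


Positional values:
Bit 3: 1 × 2^3 = 8
Bit 5: 1 × 2^5 = 32
Bit 7: 1 × 2^7 = 128
Bit 8: 1 × 2^8 = 256
Bit 10: 1 × 2^10 = 1024
Bit 11: 1 × 2^11 = 2048
Bit 12: 1 × 2^12 = 4096
Bit 13: 1 × 2^13 = 8192
Bit 14: 1 × 2^14 = 16384
Sum = 8 + 32 + 128 + 256 + 1024 + 2048 + 4096 + 8192 + 16384
= 32168


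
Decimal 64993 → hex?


Divide by 16 repeatedly:
64993 ÷ 16 = 4062 remainder 1 (1)
4062 ÷ 16 = 253 remainder 14 (E)
253 ÷ 16 = 15 remainder 13 (D)
15 ÷ 16 = 0 remainder 15 (F)
Reading remainders bottom-up:
= 0xFDE1


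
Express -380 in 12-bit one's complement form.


Original: 000101111100
Invert all bits:
  bit 0: 0 → 1
  bit 1: 0 → 1
  bit 2: 0 → 1
  bit 3: 1 → 0
  bit 4: 0 → 1
  bit 5: 1 → 0
  bit 6: 1 → 0
  bit 7: 1 → 0
  bit 8: 1 → 0
  bit 9: 1 → 0
  bit 10: 0 → 1
  bit 11: 0 → 1
= 111010000011


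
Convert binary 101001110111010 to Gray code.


Binary: 101001110111010
Gray code: G = B XOR (B >> 1)
B >> 1 = 010100111011101
101001110111010 XOR 010100111011101:
  1 XOR 0 = 1
  0 XOR 1 = 1
  1 XOR 0 = 1
  0 XOR 1 = 1
  0 XOR 0 = 0
  1 XOR 0 = 1
  1 XOR 1 = 0
  1 XOR 1 = 0
  0 XOR 1 = 1
  1 XOR 0 = 1
  1 XOR 1 = 0
  1 XOR 1 = 0
  0 XOR 1 = 1
  1 XOR 0 = 1
  0 XOR 1 = 1
= 111101001100111


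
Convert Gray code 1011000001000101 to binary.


Gray code: 1011000001000101
MSB stays the same: 1
Each subsequent bit = prev_binary XOR current_gray:
  B[1] = 1 XOR 0 = 1
  B[2] = 1 XOR 1 = 0
  B[3] = 0 XOR 1 = 1
  B[4] = 1 XOR 0 = 1
  B[5] = 1 XOR 0 = 1
  B[6] = 1 XOR 0 = 1
  B[7] = 1 XOR 0 = 1
  B[8] = 1 XOR 0 = 1
  B[9] = 1 XOR 1 = 0
  B[10] = 0 XOR 0 = 0
  B[11] = 0 XOR 0 = 0
  B[12] = 0 XOR 0 = 0
  B[13] = 0 XOR 1 = 1
  B[14] = 1 XOR 0 = 1
  B[15] = 1 XOR 1 = 0
= 1101111110000110 (57222 decimal)


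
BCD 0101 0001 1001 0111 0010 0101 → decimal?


Each 4-bit group → digit:
  0101 → 5
  0001 → 1
  1001 → 9
  0111 → 7
  0010 → 2
  0101 → 5
= 519725


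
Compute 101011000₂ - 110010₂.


Align and subtract column by column (LSB to MSB, borrowing when needed):
  101011000
- 000110010
  ---------
  col 0: (0 - 0 borrow-in) - 0 → 0 - 0 = 0, borrow out 0
  col 1: (0 - 0 borrow-in) - 1 → borrow from next column: (0+2) - 1 = 1, borrow out 1
  col 2: (0 - 1 borrow-in) - 0 → borrow from next column: (-1+2) - 0 = 1, borrow out 1
  col 3: (1 - 1 borrow-in) - 0 → 0 - 0 = 0, borrow out 0
  col 4: (1 - 0 borrow-in) - 1 → 1 - 1 = 0, borrow out 0
  col 5: (0 - 0 borrow-in) - 1 → borrow from next column: (0+2) - 1 = 1, borrow out 1
  col 6: (1 - 1 borrow-in) - 0 → 0 - 0 = 0, borrow out 0
  col 7: (0 - 0 borrow-in) - 0 → 0 - 0 = 0, borrow out 0
  col 8: (1 - 0 borrow-in) - 0 → 1 - 0 = 1, borrow out 0
Reading bits MSB→LSB: 100100110
Strip leading zeros: 100100110
= 100100110


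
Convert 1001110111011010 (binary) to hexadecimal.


Group into 4-bit nibbles: 1001110111011010
  1001 = 9
  1101 = D
  1101 = D
  1010 = A
= 0x9DDA


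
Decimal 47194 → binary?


Divide by 2 repeatedly:
47194 ÷ 2 = 23597 remainder 0
23597 ÷ 2 = 11798 remainder 1
11798 ÷ 2 = 5899 remainder 0
5899 ÷ 2 = 2949 remainder 1
2949 ÷ 2 = 1474 remainder 1
1474 ÷ 2 = 737 remainder 0
737 ÷ 2 = 368 remainder 1
368 ÷ 2 = 184 remainder 0
184 ÷ 2 = 92 remainder 0
92 ÷ 2 = 46 remainder 0
46 ÷ 2 = 23 remainder 0
23 ÷ 2 = 11 remainder 1
11 ÷ 2 = 5 remainder 1
5 ÷ 2 = 2 remainder 1
2 ÷ 2 = 1 remainder 0
1 ÷ 2 = 0 remainder 1
Reading remainders bottom-up:
= 1011100001011010


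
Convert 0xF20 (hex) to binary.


Each hex digit → 4 binary bits:
  F = 1111
  2 = 0010
  0 = 0000
Concatenate: 1111 0010 0000
= 111100100000


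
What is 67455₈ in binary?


Each octal digit → 3 binary bits:
  6 = 110
  7 = 111
  4 = 100
  5 = 101
  5 = 101
Concatenate: 110 111 100 101 101
= 110111100101101


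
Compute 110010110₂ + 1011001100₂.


Align and add column by column (LSB to MSB, carry propagating):
  00110010110
+ 01011001100
  -----------
  col 0: 0 + 0 + 0 (carry in) = 0 → bit 0, carry out 0
  col 1: 1 + 0 + 0 (carry in) = 1 → bit 1, carry out 0
  col 2: 1 + 1 + 0 (carry in) = 2 → bit 0, carry out 1
  col 3: 0 + 1 + 1 (carry in) = 2 → bit 0, carry out 1
  col 4: 1 + 0 + 1 (carry in) = 2 → bit 0, carry out 1
  col 5: 0 + 0 + 1 (carry in) = 1 → bit 1, carry out 0
  col 6: 0 + 1 + 0 (carry in) = 1 → bit 1, carry out 0
  col 7: 1 + 1 + 0 (carry in) = 2 → bit 0, carry out 1
  col 8: 1 + 0 + 1 (carry in) = 2 → bit 0, carry out 1
  col 9: 0 + 1 + 1 (carry in) = 2 → bit 0, carry out 1
  col 10: 0 + 0 + 1 (carry in) = 1 → bit 1, carry out 0
Reading bits MSB→LSB: 10001100010
Strip leading zeros: 10001100010
= 10001100010


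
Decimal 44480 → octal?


Divide by 8 repeatedly:
44480 ÷ 8 = 5560 remainder 0
5560 ÷ 8 = 695 remainder 0
695 ÷ 8 = 86 remainder 7
86 ÷ 8 = 10 remainder 6
10 ÷ 8 = 1 remainder 2
1 ÷ 8 = 0 remainder 1
Reading remainders bottom-up:
= 0o126700


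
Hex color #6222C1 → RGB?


Hex: #6222C1
R = 62₁₆ = 98
G = 22₁₆ = 34
B = C1₁₆ = 193
= RGB(98, 34, 193)


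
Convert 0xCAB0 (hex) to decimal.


Positional values:
Position 0: 0 × 16^0 = 0 × 1 = 0
Position 1: B × 16^1 = 11 × 16 = 176
Position 2: A × 16^2 = 10 × 256 = 2560
Position 3: C × 16^3 = 12 × 4096 = 49152
Sum = 0 + 176 + 2560 + 49152
= 51888


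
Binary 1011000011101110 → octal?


Group into 3-bit groups: 001011000011101110
  001 = 1
  011 = 3
  000 = 0
  011 = 3
  101 = 5
  110 = 6
= 0o130356


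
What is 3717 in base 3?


Divide by 3 repeatedly:
3717 ÷ 3 = 1239 remainder 0
1239 ÷ 3 = 413 remainder 0
413 ÷ 3 = 137 remainder 2
137 ÷ 3 = 45 remainder 2
45 ÷ 3 = 15 remainder 0
15 ÷ 3 = 5 remainder 0
5 ÷ 3 = 1 remainder 2
1 ÷ 3 = 0 remainder 1
Reading remainders bottom-up:
= 12002200


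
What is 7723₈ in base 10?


Positional values:
Position 0: 3 × 8^0 = 3
Position 1: 2 × 8^1 = 16
Position 2: 7 × 8^2 = 448
Position 3: 7 × 8^3 = 3584
Sum = 3 + 16 + 448 + 3584
= 4051


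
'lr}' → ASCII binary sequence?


String: 'lr}'  (3 characters)
Per-character ASCII lookup:
  'l': lowercase starts at 97: 'l' = 97 + 11 = 108 → 1101100
  'r': lowercase starts at 97: 'r' = 97 + 17 = 114 → 1110010
  '}': special character: '}' = 125 → 1111101
= 1101100 1110010 1111101


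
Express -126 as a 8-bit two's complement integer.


Original: 01111110
Step 1 - Invert all bits: 10000001
Step 2 - Add 1: 10000001 + 1
= 10000010 (represents -126)


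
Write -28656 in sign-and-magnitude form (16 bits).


Sign bit: 1 (negative)
Magnitude: 28656 = 110111111110000
= 1110111111110000


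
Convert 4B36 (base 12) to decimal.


Positional values (base 12):
  6 × 12^0 = 6 × 1 = 6
  3 × 12^1 = 3 × 12 = 36
  B × 12^2 = 11 × 144 = 1584
  4 × 12^3 = 4 × 1728 = 6912
Sum = 6 + 36 + 1584 + 6912
= 8538


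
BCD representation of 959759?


Each digit → 4-bit binary:
  9 → 1001
  5 → 0101
  9 → 1001
  7 → 0111
  5 → 0101
  9 → 1001
= 1001 0101 1001 0111 0101 1001


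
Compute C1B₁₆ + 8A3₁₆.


Align and add column by column (LSB to MSB, each column mod 16 with carry):
  0C1B
+ 08A3
  ----
  col 0: B(11) + 3(3) + 0 (carry in) = 14 → E(14), carry out 0
  col 1: 1(1) + A(10) + 0 (carry in) = 11 → B(11), carry out 0
  col 2: C(12) + 8(8) + 0 (carry in) = 20 → 4(4), carry out 1
  col 3: 0(0) + 0(0) + 1 (carry in) = 1 → 1(1), carry out 0
Reading digits MSB→LSB: 14BE
Strip leading zeros: 14BE
= 0x14BE


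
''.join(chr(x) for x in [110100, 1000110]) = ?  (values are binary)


Codes (binary): 110100 1000110
Per-code ASCII lookup:
  110100 = 52  (range 48-57: digits, 52 - 48 = 4) → '4'
  1000110 = 70  (range 65-90: uppercase, 70 - 65 = 5) → 'F'
= '4F'


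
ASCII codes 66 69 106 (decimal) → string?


Codes (decimal): 66 69 106
Per-code ASCII lookup:
  66  (range 65-90: uppercase, 66 - 65 = 1) → 'B'
  69  (range 65-90: uppercase, 69 - 65 = 4) → 'E'
  106  (range 97-122: lowercase, 106 - 97 = 9) → 'j'
= 'BEj'


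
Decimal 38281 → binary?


Divide by 2 repeatedly:
38281 ÷ 2 = 19140 remainder 1
19140 ÷ 2 = 9570 remainder 0
9570 ÷ 2 = 4785 remainder 0
4785 ÷ 2 = 2392 remainder 1
2392 ÷ 2 = 1196 remainder 0
1196 ÷ 2 = 598 remainder 0
598 ÷ 2 = 299 remainder 0
299 ÷ 2 = 149 remainder 1
149 ÷ 2 = 74 remainder 1
74 ÷ 2 = 37 remainder 0
37 ÷ 2 = 18 remainder 1
18 ÷ 2 = 9 remainder 0
9 ÷ 2 = 4 remainder 1
4 ÷ 2 = 2 remainder 0
2 ÷ 2 = 1 remainder 0
1 ÷ 2 = 0 remainder 1
Reading remainders bottom-up:
= 1001010110001001


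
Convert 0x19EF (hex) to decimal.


Positional values:
Position 0: F × 16^0 = 15 × 1 = 15
Position 1: E × 16^1 = 14 × 16 = 224
Position 2: 9 × 16^2 = 9 × 256 = 2304
Position 3: 1 × 16^3 = 1 × 4096 = 4096
Sum = 15 + 224 + 2304 + 4096
= 6639


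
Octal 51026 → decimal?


Positional values:
Position 0: 6 × 8^0 = 6
Position 1: 2 × 8^1 = 16
Position 2: 0 × 8^2 = 0
Position 3: 1 × 8^3 = 512
Position 4: 5 × 8^4 = 20480
Sum = 6 + 16 + 0 + 512 + 20480
= 21014


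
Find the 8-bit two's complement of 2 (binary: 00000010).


Original: 00000010
Step 1 - Invert all bits: 11111101
Step 2 - Add 1: 11111101 + 1
= 11111110 (represents -2)


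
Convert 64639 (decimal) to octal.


Divide by 8 repeatedly:
64639 ÷ 8 = 8079 remainder 7
8079 ÷ 8 = 1009 remainder 7
1009 ÷ 8 = 126 remainder 1
126 ÷ 8 = 15 remainder 6
15 ÷ 8 = 1 remainder 7
1 ÷ 8 = 0 remainder 1
Reading remainders bottom-up:
= 0o176177


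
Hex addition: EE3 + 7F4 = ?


Align and add column by column (LSB to MSB, each column mod 16 with carry):
  0EE3
+ 07F4
  ----
  col 0: 3(3) + 4(4) + 0 (carry in) = 7 → 7(7), carry out 0
  col 1: E(14) + F(15) + 0 (carry in) = 29 → D(13), carry out 1
  col 2: E(14) + 7(7) + 1 (carry in) = 22 → 6(6), carry out 1
  col 3: 0(0) + 0(0) + 1 (carry in) = 1 → 1(1), carry out 0
Reading digits MSB→LSB: 16D7
Strip leading zeros: 16D7
= 0x16D7


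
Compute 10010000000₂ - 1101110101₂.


Align and subtract column by column (LSB to MSB, borrowing when needed):
  10010000000
- 01101110101
  -----------
  col 0: (0 - 0 borrow-in) - 1 → borrow from next column: (0+2) - 1 = 1, borrow out 1
  col 1: (0 - 1 borrow-in) - 0 → borrow from next column: (-1+2) - 0 = 1, borrow out 1
  col 2: (0 - 1 borrow-in) - 1 → borrow from next column: (-1+2) - 1 = 0, borrow out 1
  col 3: (0 - 1 borrow-in) - 0 → borrow from next column: (-1+2) - 0 = 1, borrow out 1
  col 4: (0 - 1 borrow-in) - 1 → borrow from next column: (-1+2) - 1 = 0, borrow out 1
  col 5: (0 - 1 borrow-in) - 1 → borrow from next column: (-1+2) - 1 = 0, borrow out 1
  col 6: (0 - 1 borrow-in) - 1 → borrow from next column: (-1+2) - 1 = 0, borrow out 1
  col 7: (1 - 1 borrow-in) - 0 → 0 - 0 = 0, borrow out 0
  col 8: (0 - 0 borrow-in) - 1 → borrow from next column: (0+2) - 1 = 1, borrow out 1
  col 9: (0 - 1 borrow-in) - 1 → borrow from next column: (-1+2) - 1 = 0, borrow out 1
  col 10: (1 - 1 borrow-in) - 0 → 0 - 0 = 0, borrow out 0
Reading bits MSB→LSB: 00100001011
Strip leading zeros: 100001011
= 100001011


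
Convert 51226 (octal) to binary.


Each octal digit → 3 binary bits:
  5 = 101
  1 = 001
  2 = 010
  2 = 010
  6 = 110
Concatenate: 101 001 010 010 110
= 101001010010110


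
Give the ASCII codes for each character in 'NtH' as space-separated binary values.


String: 'NtH'  (3 characters)
Per-character ASCII lookup:
  'N': uppercase starts at 65: 'N' = 65 + 13 = 78 → 1001110
  't': lowercase starts at 97: 't' = 97 + 19 = 116 → 1110100
  'H': uppercase starts at 65: 'H' = 65 + 7 = 72 → 1001000
= 1001110 1110100 1001000


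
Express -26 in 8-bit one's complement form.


Original: 00011010
Invert all bits:
  bit 0: 0 → 1
  bit 1: 0 → 1
  bit 2: 0 → 1
  bit 3: 1 → 0
  bit 4: 1 → 0
  bit 5: 0 → 1
  bit 6: 1 → 0
  bit 7: 0 → 1
= 11100101


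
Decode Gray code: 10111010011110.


Gray code: 10111010011110
MSB stays the same: 1
Each subsequent bit = prev_binary XOR current_gray:
  B[1] = 1 XOR 0 = 1
  B[2] = 1 XOR 1 = 0
  B[3] = 0 XOR 1 = 1
  B[4] = 1 XOR 1 = 0
  B[5] = 0 XOR 0 = 0
  B[6] = 0 XOR 1 = 1
  B[7] = 1 XOR 0 = 1
  B[8] = 1 XOR 0 = 1
  B[9] = 1 XOR 1 = 0
  B[10] = 0 XOR 1 = 1
  B[11] = 1 XOR 1 = 0
  B[12] = 0 XOR 1 = 1
  B[13] = 1 XOR 0 = 1
= 11010011101011 (13547 decimal)


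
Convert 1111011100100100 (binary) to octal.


Group into 3-bit groups: 001111011100100100
  001 = 1
  111 = 7
  011 = 3
  100 = 4
  100 = 4
  100 = 4
= 0o173444


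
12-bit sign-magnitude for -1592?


Sign bit: 1 (negative)
Magnitude: 1592 = 11000111000
= 111000111000


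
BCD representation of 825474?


Each digit → 4-bit binary:
  8 → 1000
  2 → 0010
  5 → 0101
  4 → 0100
  7 → 0111
  4 → 0100
= 1000 0010 0101 0100 0111 0100


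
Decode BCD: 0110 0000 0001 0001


Each 4-bit group → digit:
  0110 → 6
  0000 → 0
  0001 → 1
  0001 → 1
= 6011


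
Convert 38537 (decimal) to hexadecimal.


Divide by 16 repeatedly:
38537 ÷ 16 = 2408 remainder 9 (9)
2408 ÷ 16 = 150 remainder 8 (8)
150 ÷ 16 = 9 remainder 6 (6)
9 ÷ 16 = 0 remainder 9 (9)
Reading remainders bottom-up:
= 0x9689


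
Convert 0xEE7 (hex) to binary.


Each hex digit → 4 binary bits:
  E = 1110
  E = 1110
  7 = 0111
Concatenate: 1110 1110 0111
= 111011100111


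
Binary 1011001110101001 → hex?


Group into 4-bit nibbles: 1011001110101001
  1011 = B
  0011 = 3
  1010 = A
  1001 = 9
= 0xB3A9


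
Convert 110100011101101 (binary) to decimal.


Positional values:
Bit 0: 1 × 2^0 = 1
Bit 2: 1 × 2^2 = 4
Bit 3: 1 × 2^3 = 8
Bit 5: 1 × 2^5 = 32
Bit 6: 1 × 2^6 = 64
Bit 7: 1 × 2^7 = 128
Bit 11: 1 × 2^11 = 2048
Bit 13: 1 × 2^13 = 8192
Bit 14: 1 × 2^14 = 16384
Sum = 1 + 4 + 8 + 32 + 64 + 128 + 2048 + 8192 + 16384
= 26861


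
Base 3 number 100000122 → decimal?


Positional values (base 3):
  2 × 3^0 = 2 × 1 = 2
  2 × 3^1 = 2 × 3 = 6
  1 × 3^2 = 1 × 9 = 9
  0 × 3^3 = 0 × 27 = 0
  0 × 3^4 = 0 × 81 = 0
  0 × 3^5 = 0 × 243 = 0
  0 × 3^6 = 0 × 729 = 0
  0 × 3^7 = 0 × 2187 = 0
  1 × 3^8 = 1 × 6561 = 6561
Sum = 2 + 6 + 9 + 0 + 0 + 0 + 0 + 0 + 6561
= 6578


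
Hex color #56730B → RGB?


Hex: #56730B
R = 56₁₆ = 86
G = 73₁₆ = 115
B = 0B₁₆ = 11
= RGB(86, 115, 11)


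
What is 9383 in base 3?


Divide by 3 repeatedly:
9383 ÷ 3 = 3127 remainder 2
3127 ÷ 3 = 1042 remainder 1
1042 ÷ 3 = 347 remainder 1
347 ÷ 3 = 115 remainder 2
115 ÷ 3 = 38 remainder 1
38 ÷ 3 = 12 remainder 2
12 ÷ 3 = 4 remainder 0
4 ÷ 3 = 1 remainder 1
1 ÷ 3 = 0 remainder 1
Reading remainders bottom-up:
= 110212112


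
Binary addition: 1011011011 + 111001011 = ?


Align and add column by column (LSB to MSB, carry propagating):
  01011011011
+ 00111001011
  -----------
  col 0: 1 + 1 + 0 (carry in) = 2 → bit 0, carry out 1
  col 1: 1 + 1 + 1 (carry in) = 3 → bit 1, carry out 1
  col 2: 0 + 0 + 1 (carry in) = 1 → bit 1, carry out 0
  col 3: 1 + 1 + 0 (carry in) = 2 → bit 0, carry out 1
  col 4: 1 + 0 + 1 (carry in) = 2 → bit 0, carry out 1
  col 5: 0 + 0 + 1 (carry in) = 1 → bit 1, carry out 0
  col 6: 1 + 1 + 0 (carry in) = 2 → bit 0, carry out 1
  col 7: 1 + 1 + 1 (carry in) = 3 → bit 1, carry out 1
  col 8: 0 + 1 + 1 (carry in) = 2 → bit 0, carry out 1
  col 9: 1 + 0 + 1 (carry in) = 2 → bit 0, carry out 1
  col 10: 0 + 0 + 1 (carry in) = 1 → bit 1, carry out 0
Reading bits MSB→LSB: 10010100110
Strip leading zeros: 10010100110
= 10010100110


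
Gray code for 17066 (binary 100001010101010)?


Binary: 100001010101010
Gray code: G = B XOR (B >> 1)
B >> 1 = 010000101010101
100001010101010 XOR 010000101010101:
  1 XOR 0 = 1
  0 XOR 1 = 1
  0 XOR 0 = 0
  0 XOR 0 = 0
  0 XOR 0 = 0
  1 XOR 0 = 1
  0 XOR 1 = 1
  1 XOR 0 = 1
  0 XOR 1 = 1
  1 XOR 0 = 1
  0 XOR 1 = 1
  1 XOR 0 = 1
  0 XOR 1 = 1
  1 XOR 0 = 1
  0 XOR 1 = 1
= 110001111111111


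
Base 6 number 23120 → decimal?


Positional values (base 6):
  0 × 6^0 = 0 × 1 = 0
  2 × 6^1 = 2 × 6 = 12
  1 × 6^2 = 1 × 36 = 36
  3 × 6^3 = 3 × 216 = 648
  2 × 6^4 = 2 × 1296 = 2592
Sum = 0 + 12 + 36 + 648 + 2592
= 3288


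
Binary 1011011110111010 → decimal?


Positional values:
Bit 1: 1 × 2^1 = 2
Bit 3: 1 × 2^3 = 8
Bit 4: 1 × 2^4 = 16
Bit 5: 1 × 2^5 = 32
Bit 7: 1 × 2^7 = 128
Bit 8: 1 × 2^8 = 256
Bit 9: 1 × 2^9 = 512
Bit 10: 1 × 2^10 = 1024
Bit 12: 1 × 2^12 = 4096
Bit 13: 1 × 2^13 = 8192
Bit 15: 1 × 2^15 = 32768
Sum = 2 + 8 + 16 + 32 + 128 + 256 + 512 + 1024 + 4096 + 8192 + 32768
= 47034


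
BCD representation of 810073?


Each digit → 4-bit binary:
  8 → 1000
  1 → 0001
  0 → 0000
  0 → 0000
  7 → 0111
  3 → 0011
= 1000 0001 0000 0000 0111 0011


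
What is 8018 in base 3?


Divide by 3 repeatedly:
8018 ÷ 3 = 2672 remainder 2
2672 ÷ 3 = 890 remainder 2
890 ÷ 3 = 296 remainder 2
296 ÷ 3 = 98 remainder 2
98 ÷ 3 = 32 remainder 2
32 ÷ 3 = 10 remainder 2
10 ÷ 3 = 3 remainder 1
3 ÷ 3 = 1 remainder 0
1 ÷ 3 = 0 remainder 1
Reading remainders bottom-up:
= 101222222


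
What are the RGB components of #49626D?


Hex: #49626D
R = 49₁₆ = 73
G = 62₁₆ = 98
B = 6D₁₆ = 109
= RGB(73, 98, 109)


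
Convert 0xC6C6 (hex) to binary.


Each hex digit → 4 binary bits:
  C = 1100
  6 = 0110
  C = 1100
  6 = 0110
Concatenate: 1100 0110 1100 0110
= 1100011011000110


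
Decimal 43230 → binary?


Divide by 2 repeatedly:
43230 ÷ 2 = 21615 remainder 0
21615 ÷ 2 = 10807 remainder 1
10807 ÷ 2 = 5403 remainder 1
5403 ÷ 2 = 2701 remainder 1
2701 ÷ 2 = 1350 remainder 1
1350 ÷ 2 = 675 remainder 0
675 ÷ 2 = 337 remainder 1
337 ÷ 2 = 168 remainder 1
168 ÷ 2 = 84 remainder 0
84 ÷ 2 = 42 remainder 0
42 ÷ 2 = 21 remainder 0
21 ÷ 2 = 10 remainder 1
10 ÷ 2 = 5 remainder 0
5 ÷ 2 = 2 remainder 1
2 ÷ 2 = 1 remainder 0
1 ÷ 2 = 0 remainder 1
Reading remainders bottom-up:
= 1010100011011110


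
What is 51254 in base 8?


Divide by 8 repeatedly:
51254 ÷ 8 = 6406 remainder 6
6406 ÷ 8 = 800 remainder 6
800 ÷ 8 = 100 remainder 0
100 ÷ 8 = 12 remainder 4
12 ÷ 8 = 1 remainder 4
1 ÷ 8 = 0 remainder 1
Reading remainders bottom-up:
= 0o144066


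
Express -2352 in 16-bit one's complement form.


Original: 0000100100110000
Invert all bits:
  bit 0: 0 → 1
  bit 1: 0 → 1
  bit 2: 0 → 1
  bit 3: 0 → 1
  bit 4: 1 → 0
  bit 5: 0 → 1
  bit 6: 0 → 1
  bit 7: 1 → 0
  bit 8: 0 → 1
  bit 9: 0 → 1
  bit 10: 1 → 0
  bit 11: 1 → 0
  bit 12: 0 → 1
  bit 13: 0 → 1
  bit 14: 0 → 1
  bit 15: 0 → 1
= 1111011011001111


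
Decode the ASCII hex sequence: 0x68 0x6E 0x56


Codes (hex): 0x68 0x6E 0x56
Per-code ASCII lookup:
  0x68 = 104  (range 97-122: lowercase, 104 - 97 = 7) → 'h'
  0x6E = 110  (range 97-122: lowercase, 110 - 97 = 13) → 'n'
  0x56 = 86  (range 65-90: uppercase, 86 - 65 = 21) → 'V'
= 'hnV'


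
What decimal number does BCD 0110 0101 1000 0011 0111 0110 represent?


Each 4-bit group → digit:
  0110 → 6
  0101 → 5
  1000 → 8
  0011 → 3
  0111 → 7
  0110 → 6
= 658376


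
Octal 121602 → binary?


Each octal digit → 3 binary bits:
  1 = 001
  2 = 010
  1 = 001
  6 = 110
  0 = 000
  2 = 010
Concatenate: 001 010 001 110 000 010
= 001010001110000010


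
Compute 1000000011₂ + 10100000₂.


Align and add column by column (LSB to MSB, carry propagating):
  01000000011
+ 00010100000
  -----------
  col 0: 1 + 0 + 0 (carry in) = 1 → bit 1, carry out 0
  col 1: 1 + 0 + 0 (carry in) = 1 → bit 1, carry out 0
  col 2: 0 + 0 + 0 (carry in) = 0 → bit 0, carry out 0
  col 3: 0 + 0 + 0 (carry in) = 0 → bit 0, carry out 0
  col 4: 0 + 0 + 0 (carry in) = 0 → bit 0, carry out 0
  col 5: 0 + 1 + 0 (carry in) = 1 → bit 1, carry out 0
  col 6: 0 + 0 + 0 (carry in) = 0 → bit 0, carry out 0
  col 7: 0 + 1 + 0 (carry in) = 1 → bit 1, carry out 0
  col 8: 0 + 0 + 0 (carry in) = 0 → bit 0, carry out 0
  col 9: 1 + 0 + 0 (carry in) = 1 → bit 1, carry out 0
  col 10: 0 + 0 + 0 (carry in) = 0 → bit 0, carry out 0
Reading bits MSB→LSB: 01010100011
Strip leading zeros: 1010100011
= 1010100011


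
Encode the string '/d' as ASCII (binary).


String: '/d'  (2 characters)
Per-character ASCII lookup:
  '/': special character: '/' = 47 → 101111
  'd': lowercase starts at 97: 'd' = 97 + 3 = 100 → 1100100
= 101111 1100100


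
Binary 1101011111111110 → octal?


Group into 3-bit groups: 001101011111111110
  001 = 1
  101 = 5
  011 = 3
  111 = 7
  111 = 7
  110 = 6
= 0o153776


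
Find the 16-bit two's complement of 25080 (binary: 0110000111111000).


Original: 0110000111111000
Step 1 - Invert all bits: 1001111000000111
Step 2 - Add 1: 1001111000000111 + 1
= 1001111000001000 (represents -25080)


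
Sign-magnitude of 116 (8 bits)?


Sign bit: 0 (positive)
Magnitude: 116 = 1110100
= 01110100


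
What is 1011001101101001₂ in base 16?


Group into 4-bit nibbles: 1011001101101001
  1011 = B
  0011 = 3
  0110 = 6
  1001 = 9
= 0xB369


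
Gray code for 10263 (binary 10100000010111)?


Binary: 10100000010111
Gray code: G = B XOR (B >> 1)
B >> 1 = 01010000001011
10100000010111 XOR 01010000001011:
  1 XOR 0 = 1
  0 XOR 1 = 1
  1 XOR 0 = 1
  0 XOR 1 = 1
  0 XOR 0 = 0
  0 XOR 0 = 0
  0 XOR 0 = 0
  0 XOR 0 = 0
  0 XOR 0 = 0
  1 XOR 0 = 1
  0 XOR 1 = 1
  1 XOR 0 = 1
  1 XOR 1 = 0
  1 XOR 1 = 0
= 11110000011100


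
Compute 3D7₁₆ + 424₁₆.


Align and add column by column (LSB to MSB, each column mod 16 with carry):
  03D7
+ 0424
  ----
  col 0: 7(7) + 4(4) + 0 (carry in) = 11 → B(11), carry out 0
  col 1: D(13) + 2(2) + 0 (carry in) = 15 → F(15), carry out 0
  col 2: 3(3) + 4(4) + 0 (carry in) = 7 → 7(7), carry out 0
  col 3: 0(0) + 0(0) + 0 (carry in) = 0 → 0(0), carry out 0
Reading digits MSB→LSB: 07FB
Strip leading zeros: 7FB
= 0x7FB


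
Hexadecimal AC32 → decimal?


Positional values:
Position 0: 2 × 16^0 = 2 × 1 = 2
Position 1: 3 × 16^1 = 3 × 16 = 48
Position 2: C × 16^2 = 12 × 256 = 3072
Position 3: A × 16^3 = 10 × 4096 = 40960
Sum = 2 + 48 + 3072 + 40960
= 44082


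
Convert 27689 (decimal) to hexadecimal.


Divide by 16 repeatedly:
27689 ÷ 16 = 1730 remainder 9 (9)
1730 ÷ 16 = 108 remainder 2 (2)
108 ÷ 16 = 6 remainder 12 (C)
6 ÷ 16 = 0 remainder 6 (6)
Reading remainders bottom-up:
= 0x6C29


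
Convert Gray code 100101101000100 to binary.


Gray code: 100101101000100
MSB stays the same: 1
Each subsequent bit = prev_binary XOR current_gray:
  B[1] = 1 XOR 0 = 1
  B[2] = 1 XOR 0 = 1
  B[3] = 1 XOR 1 = 0
  B[4] = 0 XOR 0 = 0
  B[5] = 0 XOR 1 = 1
  B[6] = 1 XOR 1 = 0
  B[7] = 0 XOR 0 = 0
  B[8] = 0 XOR 1 = 1
  B[9] = 1 XOR 0 = 1
  B[10] = 1 XOR 0 = 1
  B[11] = 1 XOR 0 = 1
  B[12] = 1 XOR 1 = 0
  B[13] = 0 XOR 0 = 0
  B[14] = 0 XOR 0 = 0
= 111001001111000 (29304 decimal)


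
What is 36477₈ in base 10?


Positional values:
Position 0: 7 × 8^0 = 7
Position 1: 7 × 8^1 = 56
Position 2: 4 × 8^2 = 256
Position 3: 6 × 8^3 = 3072
Position 4: 3 × 8^4 = 12288
Sum = 7 + 56 + 256 + 3072 + 12288
= 15679


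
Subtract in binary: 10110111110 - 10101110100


Align and subtract column by column (LSB to MSB, borrowing when needed):
  10110111110
- 10101110100
  -----------
  col 0: (0 - 0 borrow-in) - 0 → 0 - 0 = 0, borrow out 0
  col 1: (1 - 0 borrow-in) - 0 → 1 - 0 = 1, borrow out 0
  col 2: (1 - 0 borrow-in) - 1 → 1 - 1 = 0, borrow out 0
  col 3: (1 - 0 borrow-in) - 0 → 1 - 0 = 1, borrow out 0
  col 4: (1 - 0 borrow-in) - 1 → 1 - 1 = 0, borrow out 0
  col 5: (1 - 0 borrow-in) - 1 → 1 - 1 = 0, borrow out 0
  col 6: (0 - 0 borrow-in) - 1 → borrow from next column: (0+2) - 1 = 1, borrow out 1
  col 7: (1 - 1 borrow-in) - 0 → 0 - 0 = 0, borrow out 0
  col 8: (1 - 0 borrow-in) - 1 → 1 - 1 = 0, borrow out 0
  col 9: (0 - 0 borrow-in) - 0 → 0 - 0 = 0, borrow out 0
  col 10: (1 - 0 borrow-in) - 1 → 1 - 1 = 0, borrow out 0
Reading bits MSB→LSB: 00001001010
Strip leading zeros: 1001010
= 1001010


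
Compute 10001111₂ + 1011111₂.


Align and add column by column (LSB to MSB, carry propagating):
  010001111
+ 001011111
  ---------
  col 0: 1 + 1 + 0 (carry in) = 2 → bit 0, carry out 1
  col 1: 1 + 1 + 1 (carry in) = 3 → bit 1, carry out 1
  col 2: 1 + 1 + 1 (carry in) = 3 → bit 1, carry out 1
  col 3: 1 + 1 + 1 (carry in) = 3 → bit 1, carry out 1
  col 4: 0 + 1 + 1 (carry in) = 2 → bit 0, carry out 1
  col 5: 0 + 0 + 1 (carry in) = 1 → bit 1, carry out 0
  col 6: 0 + 1 + 0 (carry in) = 1 → bit 1, carry out 0
  col 7: 1 + 0 + 0 (carry in) = 1 → bit 1, carry out 0
  col 8: 0 + 0 + 0 (carry in) = 0 → bit 0, carry out 0
Reading bits MSB→LSB: 011101110
Strip leading zeros: 11101110
= 11101110


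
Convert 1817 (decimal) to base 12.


Divide by 12 repeatedly:
1817 ÷ 12 = 151 remainder 5
151 ÷ 12 = 12 remainder 7
12 ÷ 12 = 1 remainder 0
1 ÷ 12 = 0 remainder 1
Reading remainders bottom-up:
= 1075


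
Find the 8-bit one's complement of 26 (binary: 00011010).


Original: 00011010
Invert all bits:
  bit 0: 0 → 1
  bit 1: 0 → 1
  bit 2: 0 → 1
  bit 3: 1 → 0
  bit 4: 1 → 0
  bit 5: 0 → 1
  bit 6: 1 → 0
  bit 7: 0 → 1
= 11100101


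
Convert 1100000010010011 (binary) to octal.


Group into 3-bit groups: 001100000010010011
  001 = 1
  100 = 4
  000 = 0
  010 = 2
  010 = 2
  011 = 3
= 0o140223
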